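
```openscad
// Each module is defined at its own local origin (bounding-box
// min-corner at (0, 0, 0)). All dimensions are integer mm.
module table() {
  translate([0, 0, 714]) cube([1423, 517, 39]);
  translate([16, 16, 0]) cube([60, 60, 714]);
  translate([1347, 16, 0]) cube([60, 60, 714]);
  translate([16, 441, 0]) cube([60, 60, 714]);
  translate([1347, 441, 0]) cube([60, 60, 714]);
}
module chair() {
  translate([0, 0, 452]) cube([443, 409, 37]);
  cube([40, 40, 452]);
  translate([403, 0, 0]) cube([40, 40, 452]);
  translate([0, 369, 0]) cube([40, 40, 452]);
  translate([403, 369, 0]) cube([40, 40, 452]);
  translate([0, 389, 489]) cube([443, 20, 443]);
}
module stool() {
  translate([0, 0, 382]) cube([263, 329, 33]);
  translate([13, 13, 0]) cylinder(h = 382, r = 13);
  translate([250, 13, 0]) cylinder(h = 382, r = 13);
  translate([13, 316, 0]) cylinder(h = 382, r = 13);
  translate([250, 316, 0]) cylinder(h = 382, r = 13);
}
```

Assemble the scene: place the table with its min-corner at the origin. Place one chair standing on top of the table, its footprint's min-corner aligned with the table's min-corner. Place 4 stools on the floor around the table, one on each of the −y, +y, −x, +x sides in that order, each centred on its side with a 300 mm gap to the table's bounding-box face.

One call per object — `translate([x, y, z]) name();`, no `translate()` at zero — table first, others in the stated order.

table();
translate([0, 0, 753]) chair();
translate([580, -629, 0]) stool();
translate([580, 817, 0]) stool();
translate([-563, 94, 0]) stool();
translate([1723, 94, 0]) stool();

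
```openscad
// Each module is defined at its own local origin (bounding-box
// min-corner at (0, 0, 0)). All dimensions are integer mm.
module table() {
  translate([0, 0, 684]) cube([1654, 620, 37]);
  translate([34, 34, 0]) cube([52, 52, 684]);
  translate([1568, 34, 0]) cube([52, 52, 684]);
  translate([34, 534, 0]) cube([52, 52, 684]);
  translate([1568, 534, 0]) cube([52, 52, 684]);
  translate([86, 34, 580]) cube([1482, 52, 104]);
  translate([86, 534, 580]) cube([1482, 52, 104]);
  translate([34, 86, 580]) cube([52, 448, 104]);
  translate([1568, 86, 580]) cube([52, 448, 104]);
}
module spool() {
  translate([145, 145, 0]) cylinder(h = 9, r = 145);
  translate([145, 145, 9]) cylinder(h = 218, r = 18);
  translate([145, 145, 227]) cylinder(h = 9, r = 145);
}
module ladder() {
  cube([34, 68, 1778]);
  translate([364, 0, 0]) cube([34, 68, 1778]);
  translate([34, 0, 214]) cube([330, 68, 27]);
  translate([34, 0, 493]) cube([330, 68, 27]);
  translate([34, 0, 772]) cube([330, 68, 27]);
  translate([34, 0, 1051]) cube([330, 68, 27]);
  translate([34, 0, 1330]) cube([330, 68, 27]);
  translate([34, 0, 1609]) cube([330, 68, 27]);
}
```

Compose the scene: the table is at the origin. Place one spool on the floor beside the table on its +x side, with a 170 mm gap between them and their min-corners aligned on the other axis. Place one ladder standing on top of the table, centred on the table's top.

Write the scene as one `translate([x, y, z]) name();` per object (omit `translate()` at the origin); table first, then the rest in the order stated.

table();
translate([1824, 0, 0]) spool();
translate([628, 276, 721]) ladder();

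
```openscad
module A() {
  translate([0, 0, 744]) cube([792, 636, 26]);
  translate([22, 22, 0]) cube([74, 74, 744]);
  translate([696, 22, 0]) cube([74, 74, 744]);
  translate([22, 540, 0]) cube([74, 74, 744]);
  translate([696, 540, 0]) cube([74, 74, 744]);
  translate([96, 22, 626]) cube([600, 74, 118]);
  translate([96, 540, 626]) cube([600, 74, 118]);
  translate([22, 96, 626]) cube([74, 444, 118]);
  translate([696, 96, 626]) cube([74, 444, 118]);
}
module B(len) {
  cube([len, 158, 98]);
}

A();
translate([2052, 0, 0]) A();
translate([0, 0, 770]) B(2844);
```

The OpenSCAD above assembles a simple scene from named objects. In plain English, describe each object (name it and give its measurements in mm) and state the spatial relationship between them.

A is a rectangular dining table. The top is 792×636×26 mm with its upper surface at z = 770 mm. It stands on four 74×74 mm square legs, each inset 22 mm from the nearest pair of top edges, running from the floor to the underside of the top. Four apron rails, 74 mm thick and 118 mm tall, run between adjacent legs with their top edges flush with the underside of the top and their outer faces flush with the legs' outer faces.

B is a rectangular beam 2844 mm long (x), 158 mm deep (y), 98 mm thick (z).

The beam spans the tops of two tables placed 1260 mm apart, resting at z = 770 mm.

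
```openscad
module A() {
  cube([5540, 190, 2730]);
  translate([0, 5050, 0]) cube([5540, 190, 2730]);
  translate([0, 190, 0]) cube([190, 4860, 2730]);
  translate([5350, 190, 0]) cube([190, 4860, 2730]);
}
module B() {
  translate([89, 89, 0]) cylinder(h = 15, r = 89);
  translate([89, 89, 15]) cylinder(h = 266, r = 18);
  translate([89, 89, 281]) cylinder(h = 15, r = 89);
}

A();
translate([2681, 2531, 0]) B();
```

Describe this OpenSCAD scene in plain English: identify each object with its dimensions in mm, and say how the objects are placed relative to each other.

A is a box-shaped house frame (walls only): outside footprint 5540×5240 mm, wall height 2730 mm, wall thickness 190 mm. The two y-facing walls run the full x-width; the two x-facing walls fit between the inner faces of the y-facing walls.

B is a spool: two coaxial disc flanges of radius 89 mm and thickness 15 mm, joined by a core cylinder of radius 18 mm and height 266 mm. The lower flange rests on z = 0 and the three cylinders share a vertical axis.

The spool sits inside the house frame, centred.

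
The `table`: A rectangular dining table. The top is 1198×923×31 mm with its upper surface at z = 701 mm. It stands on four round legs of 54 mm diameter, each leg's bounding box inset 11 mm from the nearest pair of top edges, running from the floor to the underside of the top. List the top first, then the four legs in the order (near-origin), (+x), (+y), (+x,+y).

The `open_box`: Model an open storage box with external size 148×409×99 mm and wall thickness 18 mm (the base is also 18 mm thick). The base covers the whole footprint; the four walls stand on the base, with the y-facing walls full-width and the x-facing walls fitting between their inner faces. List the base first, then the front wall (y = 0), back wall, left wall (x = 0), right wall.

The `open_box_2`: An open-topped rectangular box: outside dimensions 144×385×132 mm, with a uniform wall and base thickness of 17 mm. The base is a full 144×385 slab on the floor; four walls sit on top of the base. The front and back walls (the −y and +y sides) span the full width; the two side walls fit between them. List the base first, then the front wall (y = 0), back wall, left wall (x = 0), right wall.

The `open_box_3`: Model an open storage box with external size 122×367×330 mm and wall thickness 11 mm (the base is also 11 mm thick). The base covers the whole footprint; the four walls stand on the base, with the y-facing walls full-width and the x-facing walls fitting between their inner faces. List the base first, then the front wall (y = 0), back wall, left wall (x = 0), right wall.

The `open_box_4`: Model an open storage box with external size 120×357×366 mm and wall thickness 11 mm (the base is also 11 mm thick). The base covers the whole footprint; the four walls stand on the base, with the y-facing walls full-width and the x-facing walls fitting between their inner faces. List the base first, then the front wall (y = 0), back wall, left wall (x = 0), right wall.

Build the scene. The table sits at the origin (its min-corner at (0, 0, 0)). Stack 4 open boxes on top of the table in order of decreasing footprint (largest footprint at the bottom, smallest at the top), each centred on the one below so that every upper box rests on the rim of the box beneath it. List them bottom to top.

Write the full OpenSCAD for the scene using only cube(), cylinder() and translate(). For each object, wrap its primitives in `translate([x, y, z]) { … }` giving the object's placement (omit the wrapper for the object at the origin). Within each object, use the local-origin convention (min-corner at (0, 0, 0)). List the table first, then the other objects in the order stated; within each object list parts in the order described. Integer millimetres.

translate([0, 0, 670]) cube([1198, 923, 31]);
translate([38, 38, 0]) cylinder(h = 670, r = 27);
translate([1160, 38, 0]) cylinder(h = 670, r = 27);
translate([38, 885, 0]) cylinder(h = 670, r = 27);
translate([1160, 885, 0]) cylinder(h = 670, r = 27);
translate([525, 257, 701]) {
  cube([148, 409, 18]);
  translate([0, 0, 18]) cube([148, 18, 81]);
  translate([0, 391, 18]) cube([148, 18, 81]);
  translate([0, 18, 18]) cube([18, 373, 81]);
  translate([130, 18, 18]) cube([18, 373, 81]);
}
translate([527, 269, 800]) {
  cube([144, 385, 17]);
  translate([0, 0, 17]) cube([144, 17, 115]);
  translate([0, 368, 17]) cube([144, 17, 115]);
  translate([0, 17, 17]) cube([17, 351, 115]);
  translate([127, 17, 17]) cube([17, 351, 115]);
}
translate([538, 278, 932]) {
  cube([122, 367, 11]);
  translate([0, 0, 11]) cube([122, 11, 319]);
  translate([0, 356, 11]) cube([122, 11, 319]);
  translate([0, 11, 11]) cube([11, 345, 319]);
  translate([111, 11, 11]) cube([11, 345, 319]);
}
translate([539, 283, 1262]) {
  cube([120, 357, 11]);
  translate([0, 0, 11]) cube([120, 11, 355]);
  translate([0, 346, 11]) cube([120, 11, 355]);
  translate([0, 11, 11]) cube([11, 335, 355]);
  translate([109, 11, 11]) cube([11, 335, 355]);
}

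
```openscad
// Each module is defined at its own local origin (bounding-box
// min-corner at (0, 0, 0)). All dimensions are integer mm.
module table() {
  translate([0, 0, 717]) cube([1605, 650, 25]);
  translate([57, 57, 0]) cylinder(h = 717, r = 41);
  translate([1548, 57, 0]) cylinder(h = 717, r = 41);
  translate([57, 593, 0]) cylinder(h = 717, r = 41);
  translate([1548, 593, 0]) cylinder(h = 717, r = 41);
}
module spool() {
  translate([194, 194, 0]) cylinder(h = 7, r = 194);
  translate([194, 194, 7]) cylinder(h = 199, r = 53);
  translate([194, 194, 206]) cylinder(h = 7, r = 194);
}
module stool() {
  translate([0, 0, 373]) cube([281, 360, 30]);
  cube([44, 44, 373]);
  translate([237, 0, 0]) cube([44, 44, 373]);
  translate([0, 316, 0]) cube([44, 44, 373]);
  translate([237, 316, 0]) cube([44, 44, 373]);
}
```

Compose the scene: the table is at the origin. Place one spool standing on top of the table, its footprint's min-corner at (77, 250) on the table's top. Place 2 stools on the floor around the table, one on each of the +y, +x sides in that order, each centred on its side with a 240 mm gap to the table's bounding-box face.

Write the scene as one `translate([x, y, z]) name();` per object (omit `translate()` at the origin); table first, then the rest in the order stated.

table();
translate([77, 250, 742]) spool();
translate([662, 890, 0]) stool();
translate([1845, 145, 0]) stool();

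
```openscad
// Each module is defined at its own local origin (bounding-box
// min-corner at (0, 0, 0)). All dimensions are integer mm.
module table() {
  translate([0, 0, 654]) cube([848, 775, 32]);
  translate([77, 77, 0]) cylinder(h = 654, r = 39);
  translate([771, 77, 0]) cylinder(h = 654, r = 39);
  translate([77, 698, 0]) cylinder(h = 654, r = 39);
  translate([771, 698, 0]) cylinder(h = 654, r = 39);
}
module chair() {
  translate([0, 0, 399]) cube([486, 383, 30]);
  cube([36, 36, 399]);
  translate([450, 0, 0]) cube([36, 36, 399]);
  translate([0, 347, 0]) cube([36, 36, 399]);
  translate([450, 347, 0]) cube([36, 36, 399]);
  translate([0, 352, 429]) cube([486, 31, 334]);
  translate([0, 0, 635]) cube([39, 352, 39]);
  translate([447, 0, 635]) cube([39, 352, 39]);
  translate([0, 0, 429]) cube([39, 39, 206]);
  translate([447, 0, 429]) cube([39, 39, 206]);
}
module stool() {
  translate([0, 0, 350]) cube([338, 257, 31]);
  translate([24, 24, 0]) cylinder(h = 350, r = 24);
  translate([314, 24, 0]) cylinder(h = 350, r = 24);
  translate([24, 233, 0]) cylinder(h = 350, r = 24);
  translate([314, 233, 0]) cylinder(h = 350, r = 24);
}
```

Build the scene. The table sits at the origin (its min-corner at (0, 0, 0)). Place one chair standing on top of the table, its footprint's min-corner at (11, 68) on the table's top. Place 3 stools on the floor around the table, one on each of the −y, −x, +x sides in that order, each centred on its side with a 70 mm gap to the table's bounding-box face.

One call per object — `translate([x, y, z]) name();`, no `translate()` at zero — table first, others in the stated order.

table();
translate([11, 68, 686]) chair();
translate([255, -327, 0]) stool();
translate([-408, 259, 0]) stool();
translate([918, 259, 0]) stool();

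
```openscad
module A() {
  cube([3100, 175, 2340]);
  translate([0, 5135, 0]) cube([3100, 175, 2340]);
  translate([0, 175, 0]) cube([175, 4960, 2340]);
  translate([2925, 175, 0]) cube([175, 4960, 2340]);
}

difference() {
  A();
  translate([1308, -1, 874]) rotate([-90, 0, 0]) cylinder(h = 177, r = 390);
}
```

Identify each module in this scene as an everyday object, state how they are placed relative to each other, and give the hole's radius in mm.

A is a house frame. The house frame has a circular hole through its front wall. The hole's radius is 390 mm.

The subtracted cylinder has r = 390 mm.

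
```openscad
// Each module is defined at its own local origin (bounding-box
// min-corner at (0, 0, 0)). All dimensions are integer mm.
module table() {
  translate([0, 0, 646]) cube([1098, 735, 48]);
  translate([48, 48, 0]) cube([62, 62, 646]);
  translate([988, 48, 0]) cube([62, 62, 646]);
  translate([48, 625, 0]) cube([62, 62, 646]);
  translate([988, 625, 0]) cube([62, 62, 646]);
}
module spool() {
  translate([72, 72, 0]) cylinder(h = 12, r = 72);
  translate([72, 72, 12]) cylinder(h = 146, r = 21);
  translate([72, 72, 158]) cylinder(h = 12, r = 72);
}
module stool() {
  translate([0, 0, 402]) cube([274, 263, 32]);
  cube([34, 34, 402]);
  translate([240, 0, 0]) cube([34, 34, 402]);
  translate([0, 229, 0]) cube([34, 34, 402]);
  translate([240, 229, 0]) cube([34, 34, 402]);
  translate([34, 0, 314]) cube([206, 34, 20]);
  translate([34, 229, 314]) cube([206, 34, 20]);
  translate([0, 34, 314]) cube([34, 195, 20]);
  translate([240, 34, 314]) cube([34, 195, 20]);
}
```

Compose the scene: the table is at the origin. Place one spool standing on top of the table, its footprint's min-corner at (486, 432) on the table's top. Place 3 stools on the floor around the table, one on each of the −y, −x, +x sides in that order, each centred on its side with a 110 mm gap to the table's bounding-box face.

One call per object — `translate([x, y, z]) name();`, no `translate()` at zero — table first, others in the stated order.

table();
translate([486, 432, 694]) spool();
translate([412, -373, 0]) stool();
translate([-384, 236, 0]) stool();
translate([1208, 236, 0]) stool();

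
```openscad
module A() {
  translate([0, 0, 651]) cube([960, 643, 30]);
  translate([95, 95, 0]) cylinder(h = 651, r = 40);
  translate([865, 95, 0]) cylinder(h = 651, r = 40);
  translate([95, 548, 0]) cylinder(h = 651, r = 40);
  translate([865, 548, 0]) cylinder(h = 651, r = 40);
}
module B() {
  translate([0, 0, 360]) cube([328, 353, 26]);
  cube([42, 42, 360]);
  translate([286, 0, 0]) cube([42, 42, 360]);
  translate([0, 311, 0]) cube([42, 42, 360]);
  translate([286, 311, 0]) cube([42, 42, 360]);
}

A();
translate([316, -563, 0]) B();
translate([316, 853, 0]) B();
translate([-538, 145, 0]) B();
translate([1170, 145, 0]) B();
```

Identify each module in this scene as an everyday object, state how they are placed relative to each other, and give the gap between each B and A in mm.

A is a table. B is a stool. Four stools sit around the table at the −y, +y, −x, +x sides. The gap between each stool and the table is 210 mm.

Each stool's nearest face is 210 mm from the table's bounding box.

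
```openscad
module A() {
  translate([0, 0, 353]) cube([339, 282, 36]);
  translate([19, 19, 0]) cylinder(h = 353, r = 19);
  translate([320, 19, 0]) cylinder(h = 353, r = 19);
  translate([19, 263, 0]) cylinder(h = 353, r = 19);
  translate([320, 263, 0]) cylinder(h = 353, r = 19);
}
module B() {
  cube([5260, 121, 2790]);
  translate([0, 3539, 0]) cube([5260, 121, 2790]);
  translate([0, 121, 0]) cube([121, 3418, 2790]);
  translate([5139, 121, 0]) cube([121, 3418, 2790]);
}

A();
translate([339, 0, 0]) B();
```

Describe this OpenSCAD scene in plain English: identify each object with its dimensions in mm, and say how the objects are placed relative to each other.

A is a four-legged stool. The seat is a 339×282×36 mm slab whose top surface is at z = 389 mm; four round legs, each 38 mm in diameter, run from the floor (z = 0) to the underside of the seat, each leg's axis is inset half a diameter from the nearest pair of seat edges (so the leg's bounding box is flush with the corner).

B is the wall frame of a small rectangular building: four walls, each 2790 mm tall and 121 mm thick, enclosing a footprint 5260 mm (x) by 3660 mm (y) outside-to-outside, with no floor or roof. The front and back walls (the −y and +y sides) span the full width; the two side walls fit between them.

The house frame is against the stool's +x side, with their −y faces flush.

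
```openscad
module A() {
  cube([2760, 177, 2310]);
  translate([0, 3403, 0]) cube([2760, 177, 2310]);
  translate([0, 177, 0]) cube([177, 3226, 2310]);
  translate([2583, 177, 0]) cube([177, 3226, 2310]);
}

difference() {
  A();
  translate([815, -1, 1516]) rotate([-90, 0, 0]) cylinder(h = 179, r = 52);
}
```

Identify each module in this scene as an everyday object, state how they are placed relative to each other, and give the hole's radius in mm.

A is a house frame. The house frame has a circular hole through its front wall. The hole's radius is 52 mm.

The subtracted cylinder has r = 52 mm.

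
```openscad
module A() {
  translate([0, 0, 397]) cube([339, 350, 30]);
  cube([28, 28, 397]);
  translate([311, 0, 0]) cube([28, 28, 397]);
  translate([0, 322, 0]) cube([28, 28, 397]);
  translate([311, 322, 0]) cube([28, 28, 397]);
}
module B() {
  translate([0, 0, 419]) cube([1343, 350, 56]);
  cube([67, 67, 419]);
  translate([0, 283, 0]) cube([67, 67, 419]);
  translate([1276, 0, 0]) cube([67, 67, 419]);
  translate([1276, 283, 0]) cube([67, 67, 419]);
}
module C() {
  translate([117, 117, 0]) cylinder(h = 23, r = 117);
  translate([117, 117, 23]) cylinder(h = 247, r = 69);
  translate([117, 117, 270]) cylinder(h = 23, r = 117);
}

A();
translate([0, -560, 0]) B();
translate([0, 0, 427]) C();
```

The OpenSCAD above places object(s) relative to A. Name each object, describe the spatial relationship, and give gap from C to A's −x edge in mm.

The spool's min-x is at 0; the stool's min-x is 0; gap = 0 mm.

A is a stool. B is a bench. C is a spool. The bench is on the floor beside the stool on its −y side. The spool is on top of the stool. The gap from the spool to the stool's −x edge is 0 mm.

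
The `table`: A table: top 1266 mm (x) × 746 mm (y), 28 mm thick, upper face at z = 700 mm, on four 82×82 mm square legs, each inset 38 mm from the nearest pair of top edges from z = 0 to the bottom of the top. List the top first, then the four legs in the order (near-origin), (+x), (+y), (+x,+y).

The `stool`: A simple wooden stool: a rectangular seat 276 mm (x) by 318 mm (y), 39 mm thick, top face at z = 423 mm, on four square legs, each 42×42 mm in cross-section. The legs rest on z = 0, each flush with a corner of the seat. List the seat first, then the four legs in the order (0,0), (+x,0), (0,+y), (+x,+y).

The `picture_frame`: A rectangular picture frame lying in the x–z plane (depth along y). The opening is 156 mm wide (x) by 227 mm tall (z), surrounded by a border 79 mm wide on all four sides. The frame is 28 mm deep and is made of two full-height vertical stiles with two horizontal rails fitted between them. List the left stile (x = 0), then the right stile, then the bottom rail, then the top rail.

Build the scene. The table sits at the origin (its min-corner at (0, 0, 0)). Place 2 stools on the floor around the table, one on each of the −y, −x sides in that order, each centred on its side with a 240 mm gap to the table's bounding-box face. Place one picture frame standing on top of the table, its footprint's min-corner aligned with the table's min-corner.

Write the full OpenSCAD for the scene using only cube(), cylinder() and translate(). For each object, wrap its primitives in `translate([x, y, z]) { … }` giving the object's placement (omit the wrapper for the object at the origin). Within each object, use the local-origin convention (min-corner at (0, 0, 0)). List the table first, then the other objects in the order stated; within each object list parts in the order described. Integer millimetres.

translate([0, 0, 672]) cube([1266, 746, 28]);
translate([38, 38, 0]) cube([82, 82, 672]);
translate([1146, 38, 0]) cube([82, 82, 672]);
translate([38, 626, 0]) cube([82, 82, 672]);
translate([1146, 626, 0]) cube([82, 82, 672]);
translate([495, -558, 0]) {
  translate([0, 0, 384]) cube([276, 318, 39]);
  cube([42, 42, 384]);
  translate([234, 0, 0]) cube([42, 42, 384]);
  translate([0, 276, 0]) cube([42, 42, 384]);
  translate([234, 276, 0]) cube([42, 42, 384]);
}
translate([-516, 214, 0]) {
  translate([0, 0, 384]) cube([276, 318, 39]);
  cube([42, 42, 384]);
  translate([234, 0, 0]) cube([42, 42, 384]);
  translate([0, 276, 0]) cube([42, 42, 384]);
  translate([234, 276, 0]) cube([42, 42, 384]);
}
translate([0, 0, 700]) {
  cube([79, 28, 385]);
  translate([235, 0, 0]) cube([79, 28, 385]);
  translate([79, 0, 0]) cube([156, 28, 79]);
  translate([79, 0, 306]) cube([156, 28, 79]);
}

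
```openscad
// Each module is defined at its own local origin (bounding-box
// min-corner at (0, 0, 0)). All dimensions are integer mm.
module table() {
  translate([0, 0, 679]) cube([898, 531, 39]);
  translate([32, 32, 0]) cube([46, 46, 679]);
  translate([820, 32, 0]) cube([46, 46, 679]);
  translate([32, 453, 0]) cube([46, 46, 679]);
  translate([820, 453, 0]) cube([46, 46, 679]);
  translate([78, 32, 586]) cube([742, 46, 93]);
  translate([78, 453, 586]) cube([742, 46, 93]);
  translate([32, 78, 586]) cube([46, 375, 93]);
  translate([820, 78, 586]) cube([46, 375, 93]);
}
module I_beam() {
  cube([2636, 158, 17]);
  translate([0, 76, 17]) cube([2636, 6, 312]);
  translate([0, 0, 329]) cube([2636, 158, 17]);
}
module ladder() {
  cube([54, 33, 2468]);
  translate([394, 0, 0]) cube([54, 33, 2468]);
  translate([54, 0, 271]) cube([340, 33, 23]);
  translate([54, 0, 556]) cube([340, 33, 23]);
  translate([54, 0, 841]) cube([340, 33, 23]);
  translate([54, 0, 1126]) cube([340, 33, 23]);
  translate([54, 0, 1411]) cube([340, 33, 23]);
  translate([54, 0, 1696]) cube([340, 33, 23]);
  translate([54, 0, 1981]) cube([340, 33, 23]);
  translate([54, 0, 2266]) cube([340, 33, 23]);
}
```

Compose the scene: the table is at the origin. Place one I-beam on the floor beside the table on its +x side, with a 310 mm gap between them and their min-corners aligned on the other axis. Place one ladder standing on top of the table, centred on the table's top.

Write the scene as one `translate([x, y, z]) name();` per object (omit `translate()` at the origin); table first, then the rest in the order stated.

table();
translate([1208, 0, 0]) I_beam();
translate([225, 249, 718]) ladder();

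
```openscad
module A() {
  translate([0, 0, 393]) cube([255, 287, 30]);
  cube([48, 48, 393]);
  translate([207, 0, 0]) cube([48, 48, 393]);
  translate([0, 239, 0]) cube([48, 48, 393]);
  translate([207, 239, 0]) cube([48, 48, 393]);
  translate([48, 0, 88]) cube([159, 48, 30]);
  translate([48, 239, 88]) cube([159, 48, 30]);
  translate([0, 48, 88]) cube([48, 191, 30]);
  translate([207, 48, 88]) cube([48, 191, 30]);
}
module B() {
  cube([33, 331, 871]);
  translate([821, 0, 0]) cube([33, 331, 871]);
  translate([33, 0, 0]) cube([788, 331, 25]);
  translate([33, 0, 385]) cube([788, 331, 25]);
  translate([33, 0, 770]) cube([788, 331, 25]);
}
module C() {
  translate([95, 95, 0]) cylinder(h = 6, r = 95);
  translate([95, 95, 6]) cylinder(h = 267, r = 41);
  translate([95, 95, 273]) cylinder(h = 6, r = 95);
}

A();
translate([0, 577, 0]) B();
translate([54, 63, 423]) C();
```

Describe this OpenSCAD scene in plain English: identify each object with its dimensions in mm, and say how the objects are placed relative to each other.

A is a simple wooden stool: a rectangular seat 255 mm (x) by 287 mm (y), 30 mm thick, top face at z = 423 mm, on four square legs, each 48×48 mm in cross-section. The legs rest on z = 0, each flush with a corner of the seat. Four stretchers, 48 mm wide and 30 mm tall, connect adjacent legs with their undersides at z = 88 mm, each running between the inner faces of the legs it joins and aligned with the legs' outer faces on the other axis.

B is an open bookshelf. Two side panels, each 33 mm thick, 331 mm deep and 871 mm tall, stand 854 mm apart (outside-to-outside). Between them sit 3 shelves, each 25 mm thick and 331 mm deep, spanning the full gap between the sides. The bottom shelf rests on the floor (its underside at z = 0) and the clear gap between one shelf's top and the next shelf's underside is 360 mm.

C is a spool: two coaxial disc flanges of radius 95 mm and thickness 6 mm, joined by a core cylinder of radius 41 mm and height 267 mm. The lower flange rests on z = 0 and the three cylinders share a vertical axis.

The bookshelf is on the floor beside the stool on its +y side. The spool is on top of the stool.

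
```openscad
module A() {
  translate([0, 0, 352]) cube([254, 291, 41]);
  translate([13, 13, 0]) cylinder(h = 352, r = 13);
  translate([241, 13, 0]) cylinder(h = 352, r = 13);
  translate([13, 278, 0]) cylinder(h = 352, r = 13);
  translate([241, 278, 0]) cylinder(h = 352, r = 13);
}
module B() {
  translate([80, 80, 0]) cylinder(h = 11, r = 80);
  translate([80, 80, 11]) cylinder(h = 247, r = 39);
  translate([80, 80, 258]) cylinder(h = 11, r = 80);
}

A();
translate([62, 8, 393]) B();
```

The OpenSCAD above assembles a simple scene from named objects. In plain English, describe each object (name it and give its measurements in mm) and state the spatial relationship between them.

A is a four-legged stool. The seat is 254×291 mm, 41 mm thick, top at z = 393 mm. It stands on four round legs, each 26 mm in diameter, from z = 0 to the seat underside, each leg's axis is inset half a diameter from the nearest pair of seat edges (so the leg's bounding box is flush with the corner).

B is a spool: two coaxial disc flanges of radius 80 mm and thickness 11 mm, joined by a core cylinder of radius 39 mm and height 247 mm. The lower flange rests on z = 0 and the three cylinders share a vertical axis.

The spool is on top of the stool.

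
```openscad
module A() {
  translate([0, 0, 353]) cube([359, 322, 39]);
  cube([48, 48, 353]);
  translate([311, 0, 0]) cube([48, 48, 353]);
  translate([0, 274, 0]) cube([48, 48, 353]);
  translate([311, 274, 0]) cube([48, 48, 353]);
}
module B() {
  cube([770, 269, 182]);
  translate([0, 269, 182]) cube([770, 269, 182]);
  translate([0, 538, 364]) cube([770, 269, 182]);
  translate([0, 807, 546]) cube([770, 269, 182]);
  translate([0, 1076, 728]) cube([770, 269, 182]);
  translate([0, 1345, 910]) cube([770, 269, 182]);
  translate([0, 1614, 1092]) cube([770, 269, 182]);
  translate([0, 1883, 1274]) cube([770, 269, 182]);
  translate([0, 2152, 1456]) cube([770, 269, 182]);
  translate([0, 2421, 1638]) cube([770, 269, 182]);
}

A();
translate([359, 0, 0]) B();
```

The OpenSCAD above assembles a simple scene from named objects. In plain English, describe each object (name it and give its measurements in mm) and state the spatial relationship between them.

A is a simple wooden stool: a rectangular seat 359 mm (x) by 322 mm (y), 39 mm thick, top face at z = 392 mm, on four square legs, each 48×48 mm in cross-section. The legs rest on z = 0, each flush with a corner of the seat.

B is a straight staircase of 10 solid steps. Each step is 770 mm wide (x), 269 mm deep (y, the going) and 182 mm tall (the rise). The first step rests on the floor; each subsequent step sits one going further in +y and one rise higher in +z, directly behind and above the previous step with no overlap.

The staircase is against the stool's +x side, with their −y faces flush.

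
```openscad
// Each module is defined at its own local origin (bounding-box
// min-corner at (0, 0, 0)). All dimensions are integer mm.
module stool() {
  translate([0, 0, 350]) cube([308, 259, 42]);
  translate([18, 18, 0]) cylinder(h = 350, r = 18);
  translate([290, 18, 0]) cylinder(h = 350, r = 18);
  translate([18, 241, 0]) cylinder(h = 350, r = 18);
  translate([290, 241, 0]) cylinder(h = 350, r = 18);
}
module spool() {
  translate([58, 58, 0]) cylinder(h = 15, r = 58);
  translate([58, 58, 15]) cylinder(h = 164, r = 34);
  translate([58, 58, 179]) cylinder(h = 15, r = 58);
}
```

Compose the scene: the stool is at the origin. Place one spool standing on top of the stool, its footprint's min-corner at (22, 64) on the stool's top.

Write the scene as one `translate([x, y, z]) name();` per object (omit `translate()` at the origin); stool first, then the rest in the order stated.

stool();
translate([22, 64, 392]) spool();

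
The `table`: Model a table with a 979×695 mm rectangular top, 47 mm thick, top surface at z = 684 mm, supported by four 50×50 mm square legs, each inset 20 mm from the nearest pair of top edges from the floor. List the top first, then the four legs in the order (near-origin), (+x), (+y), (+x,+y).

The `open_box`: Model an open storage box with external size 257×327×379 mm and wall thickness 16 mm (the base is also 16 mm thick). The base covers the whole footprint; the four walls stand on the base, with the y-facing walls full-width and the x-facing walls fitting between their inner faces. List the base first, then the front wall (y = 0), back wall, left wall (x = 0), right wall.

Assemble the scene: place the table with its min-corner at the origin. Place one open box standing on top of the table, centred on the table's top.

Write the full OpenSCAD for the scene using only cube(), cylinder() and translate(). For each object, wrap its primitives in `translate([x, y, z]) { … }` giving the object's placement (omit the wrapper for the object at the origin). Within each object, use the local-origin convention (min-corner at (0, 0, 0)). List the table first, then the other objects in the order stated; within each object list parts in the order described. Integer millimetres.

translate([0, 0, 637]) cube([979, 695, 47]);
translate([20, 20, 0]) cube([50, 50, 637]);
translate([909, 20, 0]) cube([50, 50, 637]);
translate([20, 625, 0]) cube([50, 50, 637]);
translate([909, 625, 0]) cube([50, 50, 637]);
translate([361, 184, 684]) {
  cube([257, 327, 16]);
  translate([0, 0, 16]) cube([257, 16, 363]);
  translate([0, 311, 16]) cube([257, 16, 363]);
  translate([0, 16, 16]) cube([16, 295, 363]);
  translate([241, 16, 16]) cube([16, 295, 363]);
}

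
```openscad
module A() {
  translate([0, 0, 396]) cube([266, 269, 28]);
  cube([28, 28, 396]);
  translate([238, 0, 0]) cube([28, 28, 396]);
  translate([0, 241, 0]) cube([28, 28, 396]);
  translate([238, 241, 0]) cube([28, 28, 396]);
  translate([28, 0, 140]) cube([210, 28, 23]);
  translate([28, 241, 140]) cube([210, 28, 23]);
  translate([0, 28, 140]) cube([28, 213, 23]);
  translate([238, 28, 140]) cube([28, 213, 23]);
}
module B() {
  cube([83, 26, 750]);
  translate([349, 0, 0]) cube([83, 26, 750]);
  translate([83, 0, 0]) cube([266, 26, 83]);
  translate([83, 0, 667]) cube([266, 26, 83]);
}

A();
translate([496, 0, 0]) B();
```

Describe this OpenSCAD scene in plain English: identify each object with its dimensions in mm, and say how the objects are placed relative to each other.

A is a simple wooden stool: a rectangular seat 266 mm (x) by 269 mm (y), 28 mm thick, top face at z = 424 mm, on four square legs, each 28×28 mm in cross-section. The legs rest on z = 0, each flush with a corner of the seat. Four stretchers, 28 mm wide and 23 mm tall, connect adjacent legs with their undersides at z = 140 mm, each running between the inner faces of the legs it joins and aligned with the legs' outer faces on the other axis.

B is a rectangular picture frame lying in the x–z plane (depth along y). The opening is 266 mm wide (x) by 584 mm tall (z), surrounded by a border 83 mm wide on all four sides. The frame is 26 mm deep and is made of two full-height vertical stiles with two horizontal rails fitted between them.

The picture frame is on the floor beside the stool on its +x side.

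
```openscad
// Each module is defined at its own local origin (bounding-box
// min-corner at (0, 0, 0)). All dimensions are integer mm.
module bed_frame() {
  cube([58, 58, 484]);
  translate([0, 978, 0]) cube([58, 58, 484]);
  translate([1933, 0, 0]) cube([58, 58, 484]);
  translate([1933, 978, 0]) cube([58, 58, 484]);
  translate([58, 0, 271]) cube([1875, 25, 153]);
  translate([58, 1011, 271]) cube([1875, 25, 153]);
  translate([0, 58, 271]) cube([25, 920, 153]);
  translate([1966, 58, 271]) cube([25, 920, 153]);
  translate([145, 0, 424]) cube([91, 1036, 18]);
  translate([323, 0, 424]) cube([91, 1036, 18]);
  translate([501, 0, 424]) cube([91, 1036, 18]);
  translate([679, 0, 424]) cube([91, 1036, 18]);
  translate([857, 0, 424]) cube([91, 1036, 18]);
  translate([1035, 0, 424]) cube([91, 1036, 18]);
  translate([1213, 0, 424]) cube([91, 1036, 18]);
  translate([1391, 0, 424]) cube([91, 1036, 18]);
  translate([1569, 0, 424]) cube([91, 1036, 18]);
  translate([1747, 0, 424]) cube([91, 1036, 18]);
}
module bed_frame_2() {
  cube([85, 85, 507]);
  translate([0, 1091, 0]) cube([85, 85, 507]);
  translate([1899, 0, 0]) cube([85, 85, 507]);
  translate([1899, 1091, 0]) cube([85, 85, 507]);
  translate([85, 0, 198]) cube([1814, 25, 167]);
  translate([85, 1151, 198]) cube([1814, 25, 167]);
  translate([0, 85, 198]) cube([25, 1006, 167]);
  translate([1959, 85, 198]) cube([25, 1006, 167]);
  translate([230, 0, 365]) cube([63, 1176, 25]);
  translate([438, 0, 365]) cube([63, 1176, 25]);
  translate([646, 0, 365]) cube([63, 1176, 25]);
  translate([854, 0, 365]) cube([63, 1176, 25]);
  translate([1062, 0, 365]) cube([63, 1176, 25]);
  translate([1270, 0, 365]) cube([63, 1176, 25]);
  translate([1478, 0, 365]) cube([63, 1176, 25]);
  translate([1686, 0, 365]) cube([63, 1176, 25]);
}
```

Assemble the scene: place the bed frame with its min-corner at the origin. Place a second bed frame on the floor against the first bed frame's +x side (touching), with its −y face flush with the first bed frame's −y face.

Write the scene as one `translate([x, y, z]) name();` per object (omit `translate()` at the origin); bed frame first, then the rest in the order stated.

bed_frame();
translate([1991, 0, 0]) bed_frame_2();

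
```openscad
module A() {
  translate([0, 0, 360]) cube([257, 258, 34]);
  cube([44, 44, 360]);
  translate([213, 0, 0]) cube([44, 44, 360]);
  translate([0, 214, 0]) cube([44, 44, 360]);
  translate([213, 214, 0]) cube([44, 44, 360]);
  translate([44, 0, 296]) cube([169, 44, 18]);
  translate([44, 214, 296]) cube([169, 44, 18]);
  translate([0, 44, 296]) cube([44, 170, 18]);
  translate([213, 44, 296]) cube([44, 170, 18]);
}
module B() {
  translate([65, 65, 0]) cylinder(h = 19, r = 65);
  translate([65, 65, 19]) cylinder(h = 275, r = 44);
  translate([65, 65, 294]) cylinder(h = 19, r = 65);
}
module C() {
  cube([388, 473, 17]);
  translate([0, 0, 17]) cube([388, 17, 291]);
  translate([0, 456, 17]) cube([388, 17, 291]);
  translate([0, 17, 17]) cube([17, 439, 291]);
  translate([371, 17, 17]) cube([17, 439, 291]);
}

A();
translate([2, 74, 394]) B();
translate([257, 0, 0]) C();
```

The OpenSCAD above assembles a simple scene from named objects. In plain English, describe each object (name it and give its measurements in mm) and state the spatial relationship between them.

A is a four-legged stool. The seat is a 257×258×34 mm slab whose top surface is at z = 394 mm; four square legs, each 44×44 mm in cross-section, run from the floor (z = 0) to the underside of the seat, each flush with a corner of the seat. Four stretchers, 44 mm wide and 18 mm tall, connect adjacent legs with their undersides at z = 296 mm, each running between the inner faces of the legs it joins and aligned with the legs' outer faces on the other axis.

B is a spool: two coaxial disc flanges of radius 65 mm and thickness 19 mm, joined by a core cylinder of radius 44 mm and height 275 mm. The lower flange rests on z = 0 and the three cylinders share a vertical axis.

C is an open storage box with external size 388×473×308 mm and wall thickness 17 mm (the base is also 17 mm thick). The base covers the whole footprint; the four walls stand on the base, with the y-facing walls full-width and the x-facing walls fitting between their inner faces.

The spool is on top of the stool. The open box is against the stool's +x side, with their −y faces flush.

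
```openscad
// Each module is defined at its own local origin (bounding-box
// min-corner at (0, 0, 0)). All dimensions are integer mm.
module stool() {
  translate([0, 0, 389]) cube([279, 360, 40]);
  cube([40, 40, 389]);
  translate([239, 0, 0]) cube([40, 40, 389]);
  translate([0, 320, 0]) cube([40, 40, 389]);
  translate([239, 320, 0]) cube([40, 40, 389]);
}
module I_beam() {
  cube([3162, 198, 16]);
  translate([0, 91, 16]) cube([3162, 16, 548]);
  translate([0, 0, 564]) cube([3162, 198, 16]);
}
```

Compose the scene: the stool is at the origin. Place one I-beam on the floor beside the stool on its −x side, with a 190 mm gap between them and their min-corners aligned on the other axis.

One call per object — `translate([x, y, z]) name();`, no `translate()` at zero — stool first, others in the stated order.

stool();
translate([-3352, 0, 0]) I_beam();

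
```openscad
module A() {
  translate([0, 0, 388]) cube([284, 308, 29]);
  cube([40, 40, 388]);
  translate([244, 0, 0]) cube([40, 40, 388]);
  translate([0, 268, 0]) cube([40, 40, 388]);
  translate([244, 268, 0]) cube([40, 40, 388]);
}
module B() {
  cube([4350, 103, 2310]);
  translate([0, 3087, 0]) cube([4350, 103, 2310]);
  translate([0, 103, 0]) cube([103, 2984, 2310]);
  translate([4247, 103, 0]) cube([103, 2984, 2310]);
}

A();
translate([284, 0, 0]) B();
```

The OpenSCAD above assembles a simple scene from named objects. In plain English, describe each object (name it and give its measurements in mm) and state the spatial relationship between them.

A is a four-legged stool. The seat is a 284×308×29 mm slab whose top surface is at z = 417 mm; four square legs, each 40×40 mm in cross-section, run from the floor (z = 0) to the underside of the seat, each flush with a corner of the seat.

B is a box-shaped house frame (walls only): outside footprint 4350×3190 mm, wall height 2310 mm, wall thickness 103 mm. The two y-facing walls run the full x-width; the two x-facing walls fit between the inner faces of the y-facing walls.

The house frame is against the stool's +x side, with their −y faces flush.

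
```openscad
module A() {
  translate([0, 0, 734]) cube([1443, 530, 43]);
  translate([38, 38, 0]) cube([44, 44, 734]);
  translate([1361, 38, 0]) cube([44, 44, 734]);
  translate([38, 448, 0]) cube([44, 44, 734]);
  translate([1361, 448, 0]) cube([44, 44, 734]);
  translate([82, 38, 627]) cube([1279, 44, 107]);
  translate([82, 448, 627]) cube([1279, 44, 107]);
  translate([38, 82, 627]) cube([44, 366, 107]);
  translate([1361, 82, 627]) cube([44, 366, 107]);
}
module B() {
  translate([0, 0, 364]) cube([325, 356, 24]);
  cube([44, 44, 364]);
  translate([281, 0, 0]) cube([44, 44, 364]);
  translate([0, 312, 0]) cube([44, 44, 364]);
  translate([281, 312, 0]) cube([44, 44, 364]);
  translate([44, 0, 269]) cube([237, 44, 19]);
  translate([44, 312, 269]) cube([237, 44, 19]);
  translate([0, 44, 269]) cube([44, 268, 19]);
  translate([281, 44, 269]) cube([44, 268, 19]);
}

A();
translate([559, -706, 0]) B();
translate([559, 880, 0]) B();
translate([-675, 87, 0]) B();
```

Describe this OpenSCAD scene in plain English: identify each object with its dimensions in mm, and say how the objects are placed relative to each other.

A is a rectangular dining table. The top is 1443×530×43 mm with its upper surface at z = 777 mm. It stands on four 44×44 mm square legs, each inset 38 mm from the nearest pair of top edges, running from the floor to the underside of the top. Four apron rails, 44 mm thick and 107 mm tall, run between adjacent legs with their top edges flush with the underside of the top and their outer faces flush with the legs' outer faces.

B is a simple wooden stool: a rectangular seat 325 mm (x) by 356 mm (y), 24 mm thick, top face at z = 388 mm, on four square legs, each 44×44 mm in cross-section. The legs rest on z = 0, each flush with a corner of the seat. Four stretchers, 44 mm wide and 19 mm tall, connect adjacent legs with their undersides at z = 269 mm, each running between the inner faces of the legs it joins and aligned with the legs' outer faces on the other axis.

Three stools sit around the table at the −y, +y, −x sides.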